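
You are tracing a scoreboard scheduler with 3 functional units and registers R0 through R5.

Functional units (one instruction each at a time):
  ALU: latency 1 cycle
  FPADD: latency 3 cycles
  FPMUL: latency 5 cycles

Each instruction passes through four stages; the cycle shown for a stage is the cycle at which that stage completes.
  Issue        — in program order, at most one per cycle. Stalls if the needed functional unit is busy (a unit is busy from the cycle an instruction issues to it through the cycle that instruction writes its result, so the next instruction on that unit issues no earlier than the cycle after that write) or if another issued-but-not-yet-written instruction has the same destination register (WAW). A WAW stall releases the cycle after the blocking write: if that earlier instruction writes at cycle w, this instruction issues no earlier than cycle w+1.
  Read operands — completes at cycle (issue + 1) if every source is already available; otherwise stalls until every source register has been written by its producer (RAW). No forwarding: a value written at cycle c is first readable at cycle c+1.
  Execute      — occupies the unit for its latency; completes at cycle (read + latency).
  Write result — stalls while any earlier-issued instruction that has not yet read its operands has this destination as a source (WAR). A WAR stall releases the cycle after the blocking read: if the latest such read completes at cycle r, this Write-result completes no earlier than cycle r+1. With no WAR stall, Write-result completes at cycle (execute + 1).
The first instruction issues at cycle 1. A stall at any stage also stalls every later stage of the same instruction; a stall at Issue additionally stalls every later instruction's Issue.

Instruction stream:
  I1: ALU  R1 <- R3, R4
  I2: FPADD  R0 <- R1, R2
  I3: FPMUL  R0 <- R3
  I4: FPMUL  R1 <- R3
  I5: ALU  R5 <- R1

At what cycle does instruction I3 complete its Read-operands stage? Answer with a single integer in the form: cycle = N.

t=1  I1→ALU
t=2  I1 RO · I2→FPADD
t=3  I1 EX
t=4  I1 WR R1
t=5  I2 RO
t=8  I2 EX
t=9  I2 WR R0
t=10  I3→FPMUL
t=11  I3 RO
t=16  I3 EX
t=17  I3 WR R0
t=18  I4→FPMUL
t=19  I4 RO · I5→ALU
t=24  I4 EX
t=25  I4 WR R1
t=26  I5 RO
t=27  I5 EX
t=28  I5 WR R5

cycle = 11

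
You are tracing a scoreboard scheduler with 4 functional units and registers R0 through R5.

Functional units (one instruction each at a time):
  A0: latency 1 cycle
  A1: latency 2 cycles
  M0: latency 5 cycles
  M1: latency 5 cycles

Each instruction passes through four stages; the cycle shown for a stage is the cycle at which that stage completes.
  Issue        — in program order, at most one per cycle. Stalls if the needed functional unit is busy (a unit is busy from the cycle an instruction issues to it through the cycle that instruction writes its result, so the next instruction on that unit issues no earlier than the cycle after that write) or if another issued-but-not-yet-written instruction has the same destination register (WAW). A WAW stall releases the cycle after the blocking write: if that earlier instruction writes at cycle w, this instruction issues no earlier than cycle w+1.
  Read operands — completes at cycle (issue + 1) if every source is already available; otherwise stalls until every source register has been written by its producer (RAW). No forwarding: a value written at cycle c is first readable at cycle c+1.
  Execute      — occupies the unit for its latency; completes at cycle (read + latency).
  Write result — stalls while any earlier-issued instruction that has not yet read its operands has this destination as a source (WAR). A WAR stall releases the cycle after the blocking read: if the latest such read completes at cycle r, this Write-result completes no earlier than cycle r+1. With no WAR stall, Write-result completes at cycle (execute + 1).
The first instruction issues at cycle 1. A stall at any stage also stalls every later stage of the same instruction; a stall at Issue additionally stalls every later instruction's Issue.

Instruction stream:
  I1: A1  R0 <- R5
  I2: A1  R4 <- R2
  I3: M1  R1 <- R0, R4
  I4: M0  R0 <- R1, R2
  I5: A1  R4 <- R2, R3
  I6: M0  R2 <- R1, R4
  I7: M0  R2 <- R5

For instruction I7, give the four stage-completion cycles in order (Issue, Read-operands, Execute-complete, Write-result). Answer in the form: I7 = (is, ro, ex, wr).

[1] I1→A1
[2] I1 RO
[4] I1 EX
[5] I1 WR R0
[6] I2→A1
[7] I2 RO | I3→M1
[8] I4→M0
[9] I2 EX
[10] I2 WR R4
[11] I3 RO | I5→A1
[12] I5 RO
[14] I5 EX
[15] I5 WR R4
[16] I3 EX
[17] I3 WR R1
[18] I4 RO
[23] I4 EX
[24] I4 WR R0
[25] I6→M0
[26] I6 RO
[31] I6 EX
[32] I6 WR R2
[33] I7→M0
[34] I7 RO
[39] I7 EX
[40] I7 WR R2

I7 = (33, 34, 39, 40)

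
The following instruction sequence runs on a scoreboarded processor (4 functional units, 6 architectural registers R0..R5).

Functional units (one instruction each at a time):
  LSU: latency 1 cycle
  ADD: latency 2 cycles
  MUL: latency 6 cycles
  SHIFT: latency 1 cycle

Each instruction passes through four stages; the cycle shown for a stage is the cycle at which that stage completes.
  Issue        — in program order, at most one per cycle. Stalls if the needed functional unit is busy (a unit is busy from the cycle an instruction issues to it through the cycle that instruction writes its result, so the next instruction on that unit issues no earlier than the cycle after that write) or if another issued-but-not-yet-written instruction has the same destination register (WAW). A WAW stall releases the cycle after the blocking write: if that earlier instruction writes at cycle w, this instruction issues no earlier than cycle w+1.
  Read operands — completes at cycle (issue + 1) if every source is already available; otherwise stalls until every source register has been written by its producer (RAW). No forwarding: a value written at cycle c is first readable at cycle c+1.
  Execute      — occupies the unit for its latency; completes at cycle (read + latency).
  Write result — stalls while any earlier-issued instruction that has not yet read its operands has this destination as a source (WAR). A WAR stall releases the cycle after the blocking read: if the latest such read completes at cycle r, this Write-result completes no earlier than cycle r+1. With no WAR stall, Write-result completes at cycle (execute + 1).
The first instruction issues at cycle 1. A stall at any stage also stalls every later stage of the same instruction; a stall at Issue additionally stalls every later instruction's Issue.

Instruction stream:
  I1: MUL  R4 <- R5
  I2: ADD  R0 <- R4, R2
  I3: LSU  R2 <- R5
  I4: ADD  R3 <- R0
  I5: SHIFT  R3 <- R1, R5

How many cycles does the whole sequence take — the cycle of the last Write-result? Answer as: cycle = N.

t=1  issue I1 (MUL)
t=2  I1 read-ops; issue I2 (ADD)
t=3  issue I3 (LSU)
t=4  I3 read-ops
t=5  I3 finished on LSU
t=8  I1 finished on MUL
t=9  I1→R4
t=10  I2 read-ops
t=11  I3→R2
t=12  I2 finished on ADD
t=13  I2→R0
t=14  issue I4 (ADD)
t=15  I4 read-ops
t=17  I4 finished on ADD
t=18  I4→R3
t=19  issue I5 (SHIFT)
t=20  I5 read-ops
t=21  I5 finished on SHIFT
t=22  I5→R3

cycle = 22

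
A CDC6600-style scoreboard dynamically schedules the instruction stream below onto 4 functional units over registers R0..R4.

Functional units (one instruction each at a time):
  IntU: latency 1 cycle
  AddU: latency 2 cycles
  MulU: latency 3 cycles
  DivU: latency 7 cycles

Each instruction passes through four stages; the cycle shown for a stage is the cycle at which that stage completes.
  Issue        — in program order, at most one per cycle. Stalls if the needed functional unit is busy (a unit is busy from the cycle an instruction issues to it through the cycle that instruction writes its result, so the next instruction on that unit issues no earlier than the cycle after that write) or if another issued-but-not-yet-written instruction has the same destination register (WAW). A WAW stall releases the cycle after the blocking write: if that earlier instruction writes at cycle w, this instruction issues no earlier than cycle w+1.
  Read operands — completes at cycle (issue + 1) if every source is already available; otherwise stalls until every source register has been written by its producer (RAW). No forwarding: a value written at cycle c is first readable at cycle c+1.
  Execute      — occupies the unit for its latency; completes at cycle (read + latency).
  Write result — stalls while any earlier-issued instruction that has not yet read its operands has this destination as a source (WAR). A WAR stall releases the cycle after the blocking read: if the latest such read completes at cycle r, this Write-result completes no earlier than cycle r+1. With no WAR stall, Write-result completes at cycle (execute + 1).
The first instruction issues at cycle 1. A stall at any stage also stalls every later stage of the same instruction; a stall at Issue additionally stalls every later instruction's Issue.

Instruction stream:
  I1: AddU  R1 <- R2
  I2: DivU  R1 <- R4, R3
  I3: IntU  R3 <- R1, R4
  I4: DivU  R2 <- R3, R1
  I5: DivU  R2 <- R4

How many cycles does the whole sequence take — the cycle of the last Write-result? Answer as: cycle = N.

[1] issue I1 (AddU)
[2] I1 read-ops
[4] I1 finished on AddU
[5] I1→R1
[6] issue I2 (DivU)
[7] I2 read-ops · issue I3 (IntU)
[14] I2 finished on DivU
[15] I2→R1
[16] I3 read-ops · issue I4 (DivU)
[17] I3 finished on IntU
[18] I3→R3
[19] I4 read-ops
[26] I4 finished on DivU
[27] I4→R2
[28] issue I5 (DivU)
[29] I5 read-ops
[36] I5 finished on DivU
[37] I5→R2

cycle = 37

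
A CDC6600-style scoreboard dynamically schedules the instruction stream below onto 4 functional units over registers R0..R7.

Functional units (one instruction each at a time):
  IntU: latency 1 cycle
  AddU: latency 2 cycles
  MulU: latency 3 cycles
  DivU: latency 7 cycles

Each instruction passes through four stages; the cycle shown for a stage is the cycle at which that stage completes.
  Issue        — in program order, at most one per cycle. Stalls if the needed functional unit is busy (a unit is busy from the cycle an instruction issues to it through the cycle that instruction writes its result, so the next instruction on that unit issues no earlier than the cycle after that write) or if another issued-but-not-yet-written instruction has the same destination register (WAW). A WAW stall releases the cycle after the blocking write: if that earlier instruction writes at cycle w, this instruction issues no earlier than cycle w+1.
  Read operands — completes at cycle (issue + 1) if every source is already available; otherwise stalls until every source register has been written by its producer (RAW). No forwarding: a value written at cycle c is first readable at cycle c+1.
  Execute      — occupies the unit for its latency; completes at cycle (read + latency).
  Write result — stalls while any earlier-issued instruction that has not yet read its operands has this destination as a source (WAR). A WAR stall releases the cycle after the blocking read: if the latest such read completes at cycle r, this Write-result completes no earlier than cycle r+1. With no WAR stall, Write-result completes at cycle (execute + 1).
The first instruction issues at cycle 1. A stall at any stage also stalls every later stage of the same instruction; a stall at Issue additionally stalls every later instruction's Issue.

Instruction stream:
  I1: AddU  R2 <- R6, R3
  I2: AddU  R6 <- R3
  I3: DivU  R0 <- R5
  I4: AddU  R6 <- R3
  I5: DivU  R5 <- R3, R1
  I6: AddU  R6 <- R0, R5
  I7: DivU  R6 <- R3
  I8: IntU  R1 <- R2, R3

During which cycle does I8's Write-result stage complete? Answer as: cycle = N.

I1: IS=1 RO=2 EX=4 WR=5
I2: IS=6 RO=7 EX=9 WR=10  [struct: AddU busy until I1 writes@5]
I3: IS=7 RO=8 EX=15 WR=16
I4: IS=11 RO=12 EX=14 WR=15  [struct: AddU busy until I2 writes@10]
I5: IS=17 RO=18 EX=25 WR=26  [struct: DivU busy until I3 writes@16]
I6: IS=18 RO=27 EX=29 WR=30  [RAW R5: wait I5 write@26]
I7: IS=31 RO=32 EX=39 WR=40  [WAW R6: wait I6 write@30]
I8: IS=32 RO=33 EX=34 WR=35

cycle = 35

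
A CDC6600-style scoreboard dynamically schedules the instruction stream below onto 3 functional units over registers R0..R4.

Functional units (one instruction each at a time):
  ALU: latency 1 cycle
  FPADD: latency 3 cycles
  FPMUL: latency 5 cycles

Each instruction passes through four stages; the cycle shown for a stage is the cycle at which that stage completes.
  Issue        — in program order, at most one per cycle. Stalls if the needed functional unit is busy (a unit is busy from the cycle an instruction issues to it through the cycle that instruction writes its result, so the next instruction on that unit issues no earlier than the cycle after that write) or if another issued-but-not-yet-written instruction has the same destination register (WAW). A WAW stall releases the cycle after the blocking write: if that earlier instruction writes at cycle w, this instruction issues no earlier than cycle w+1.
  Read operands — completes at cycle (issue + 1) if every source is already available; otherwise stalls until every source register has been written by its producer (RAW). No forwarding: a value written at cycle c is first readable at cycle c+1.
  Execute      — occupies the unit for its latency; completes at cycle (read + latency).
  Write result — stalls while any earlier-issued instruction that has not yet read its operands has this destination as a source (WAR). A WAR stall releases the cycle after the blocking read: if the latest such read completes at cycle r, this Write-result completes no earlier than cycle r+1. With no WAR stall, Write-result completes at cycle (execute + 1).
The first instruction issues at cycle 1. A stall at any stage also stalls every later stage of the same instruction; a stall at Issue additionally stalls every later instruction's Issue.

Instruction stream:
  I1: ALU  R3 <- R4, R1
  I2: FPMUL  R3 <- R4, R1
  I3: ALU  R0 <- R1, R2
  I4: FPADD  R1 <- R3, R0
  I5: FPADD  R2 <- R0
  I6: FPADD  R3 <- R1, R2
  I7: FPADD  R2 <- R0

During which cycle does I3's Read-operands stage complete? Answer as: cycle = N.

1) issue 1, read 2, done 3, write 4
2) issue 5, read 6, done 11, write 12  <WAW R3: wait I1 write@4>
3) issue 6, read 7, done 8, write 9
4) issue 7, read 13, done 16, write 17  <RAW R3: wait I2 write@12>
5) issue 18, read 19, done 22, write 23  <struct: FPADD busy until I4 writes@17>
6) issue 24, read 25, done 28, write 29  <struct: FPADD busy until I5 writes@23>
7) issue 30, read 31, done 34, write 35  <struct: FPADD busy until I6 writes@29>

cycle = 7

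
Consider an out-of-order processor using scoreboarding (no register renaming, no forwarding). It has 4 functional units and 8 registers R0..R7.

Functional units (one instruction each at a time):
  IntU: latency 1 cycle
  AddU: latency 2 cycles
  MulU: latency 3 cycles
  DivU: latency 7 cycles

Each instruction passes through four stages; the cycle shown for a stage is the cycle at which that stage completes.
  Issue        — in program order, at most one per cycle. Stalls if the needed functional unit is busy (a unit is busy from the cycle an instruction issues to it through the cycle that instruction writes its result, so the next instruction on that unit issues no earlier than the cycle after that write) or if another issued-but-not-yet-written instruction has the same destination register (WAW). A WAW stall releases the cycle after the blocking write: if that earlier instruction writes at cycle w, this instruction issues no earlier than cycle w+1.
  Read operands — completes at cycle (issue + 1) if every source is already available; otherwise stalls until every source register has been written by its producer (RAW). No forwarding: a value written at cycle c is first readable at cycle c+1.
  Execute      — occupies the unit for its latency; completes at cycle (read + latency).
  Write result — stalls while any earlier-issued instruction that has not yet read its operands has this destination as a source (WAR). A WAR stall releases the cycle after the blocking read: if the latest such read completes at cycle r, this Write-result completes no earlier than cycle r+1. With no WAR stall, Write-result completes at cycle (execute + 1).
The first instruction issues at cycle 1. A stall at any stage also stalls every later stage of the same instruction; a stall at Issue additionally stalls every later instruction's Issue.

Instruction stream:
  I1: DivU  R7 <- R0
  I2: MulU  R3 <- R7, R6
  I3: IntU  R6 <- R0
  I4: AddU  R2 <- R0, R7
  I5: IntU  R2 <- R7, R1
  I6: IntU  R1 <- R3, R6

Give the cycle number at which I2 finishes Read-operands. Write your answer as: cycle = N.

cycle = 11

I1 -> (1, 2, 9, 10)
I2 -> (2, 11, 14, 15)  // RAW R7: wait I1 write@10
I3 -> (3, 4, 5, 12)  // WAR R6: wait I2 read@11
I4 -> (4, 11, 13, 14)  // RAW R7: wait I1 write@10
I5 -> (15, 16, 17, 18)  // WAW R2: wait I4 write@14
I6 -> (19, 20, 21, 22)  // struct: IntU busy until I5 writes@18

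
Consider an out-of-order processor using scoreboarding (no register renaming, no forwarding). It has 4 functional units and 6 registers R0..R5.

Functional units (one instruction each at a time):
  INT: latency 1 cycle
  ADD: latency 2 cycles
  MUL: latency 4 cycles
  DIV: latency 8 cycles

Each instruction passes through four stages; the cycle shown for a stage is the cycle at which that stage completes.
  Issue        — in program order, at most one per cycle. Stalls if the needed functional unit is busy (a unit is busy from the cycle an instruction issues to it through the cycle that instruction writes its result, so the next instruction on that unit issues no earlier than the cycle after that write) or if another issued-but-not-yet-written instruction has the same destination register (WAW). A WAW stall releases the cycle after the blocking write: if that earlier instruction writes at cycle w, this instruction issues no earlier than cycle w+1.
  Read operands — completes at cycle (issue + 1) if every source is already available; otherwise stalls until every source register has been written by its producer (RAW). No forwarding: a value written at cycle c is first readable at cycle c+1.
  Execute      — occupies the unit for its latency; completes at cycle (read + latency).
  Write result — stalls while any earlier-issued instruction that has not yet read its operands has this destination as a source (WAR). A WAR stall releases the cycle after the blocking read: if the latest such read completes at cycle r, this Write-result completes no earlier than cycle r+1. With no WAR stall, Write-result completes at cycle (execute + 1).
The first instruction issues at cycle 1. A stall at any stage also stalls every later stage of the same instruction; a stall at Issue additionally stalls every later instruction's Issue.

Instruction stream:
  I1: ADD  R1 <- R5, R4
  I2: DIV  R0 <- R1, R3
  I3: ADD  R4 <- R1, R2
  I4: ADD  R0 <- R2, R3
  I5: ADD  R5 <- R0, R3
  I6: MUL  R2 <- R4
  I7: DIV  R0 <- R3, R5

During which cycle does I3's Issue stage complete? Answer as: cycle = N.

1) issue 1, read 2, done 4, write 5
2) issue 2, read 6, done 14, write 15  <RAW R1: wait I1 write@5>
3) issue 6, read 7, done 9, write 10  <struct: ADD busy until I1 writes@5>
4) issue 16, read 17, done 19, write 20  <WAW R0: wait I2 write@15>
5) issue 21, read 22, done 24, write 25  <struct: ADD busy until I4 writes@20>
6) issue 22, read 23, done 27, write 28
7) issue 23, read 26, done 34, write 35  <RAW R5: wait I5 write@25>

cycle = 6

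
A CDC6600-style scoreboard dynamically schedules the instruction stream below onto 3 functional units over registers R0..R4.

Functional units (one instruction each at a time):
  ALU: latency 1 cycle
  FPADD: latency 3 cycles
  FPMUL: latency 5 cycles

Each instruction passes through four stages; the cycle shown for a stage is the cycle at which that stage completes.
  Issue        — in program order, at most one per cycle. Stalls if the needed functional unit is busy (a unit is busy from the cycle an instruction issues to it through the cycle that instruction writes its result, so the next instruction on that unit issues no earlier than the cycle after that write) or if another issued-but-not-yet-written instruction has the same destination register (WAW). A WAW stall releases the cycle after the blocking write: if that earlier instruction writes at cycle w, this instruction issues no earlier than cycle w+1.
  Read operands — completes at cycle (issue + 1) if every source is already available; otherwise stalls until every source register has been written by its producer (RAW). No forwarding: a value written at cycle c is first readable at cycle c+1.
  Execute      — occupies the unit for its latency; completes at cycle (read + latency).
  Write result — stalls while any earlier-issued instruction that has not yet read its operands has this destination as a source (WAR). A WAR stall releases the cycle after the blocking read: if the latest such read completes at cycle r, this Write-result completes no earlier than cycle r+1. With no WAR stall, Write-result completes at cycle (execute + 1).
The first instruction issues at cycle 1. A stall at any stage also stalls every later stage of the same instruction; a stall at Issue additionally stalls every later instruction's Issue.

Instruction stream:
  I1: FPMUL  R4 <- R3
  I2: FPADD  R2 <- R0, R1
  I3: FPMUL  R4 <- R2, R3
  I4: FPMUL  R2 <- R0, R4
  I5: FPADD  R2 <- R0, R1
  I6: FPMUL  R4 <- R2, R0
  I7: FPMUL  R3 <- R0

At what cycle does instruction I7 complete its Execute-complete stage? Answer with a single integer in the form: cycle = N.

cycle = 44

  I1 | 1 | 2 | 7 | 8
  I2 | 2 | 3 | 6 | 7
  I3 | 9 | 10 | 15 | 16   struct: FPMUL busy until I1 writes@8
  I4 | 17 | 18 | 23 | 24   struct: FPMUL busy until I3 writes@16
  I5 | 25 | 26 | 29 | 30   WAW R2: wait I4 write@24
  I6 | 26 | 31 | 36 | 37   RAW R2: wait I5 write@30
  I7 | 38 | 39 | 44 | 45   struct: FPMUL busy until I6 writes@37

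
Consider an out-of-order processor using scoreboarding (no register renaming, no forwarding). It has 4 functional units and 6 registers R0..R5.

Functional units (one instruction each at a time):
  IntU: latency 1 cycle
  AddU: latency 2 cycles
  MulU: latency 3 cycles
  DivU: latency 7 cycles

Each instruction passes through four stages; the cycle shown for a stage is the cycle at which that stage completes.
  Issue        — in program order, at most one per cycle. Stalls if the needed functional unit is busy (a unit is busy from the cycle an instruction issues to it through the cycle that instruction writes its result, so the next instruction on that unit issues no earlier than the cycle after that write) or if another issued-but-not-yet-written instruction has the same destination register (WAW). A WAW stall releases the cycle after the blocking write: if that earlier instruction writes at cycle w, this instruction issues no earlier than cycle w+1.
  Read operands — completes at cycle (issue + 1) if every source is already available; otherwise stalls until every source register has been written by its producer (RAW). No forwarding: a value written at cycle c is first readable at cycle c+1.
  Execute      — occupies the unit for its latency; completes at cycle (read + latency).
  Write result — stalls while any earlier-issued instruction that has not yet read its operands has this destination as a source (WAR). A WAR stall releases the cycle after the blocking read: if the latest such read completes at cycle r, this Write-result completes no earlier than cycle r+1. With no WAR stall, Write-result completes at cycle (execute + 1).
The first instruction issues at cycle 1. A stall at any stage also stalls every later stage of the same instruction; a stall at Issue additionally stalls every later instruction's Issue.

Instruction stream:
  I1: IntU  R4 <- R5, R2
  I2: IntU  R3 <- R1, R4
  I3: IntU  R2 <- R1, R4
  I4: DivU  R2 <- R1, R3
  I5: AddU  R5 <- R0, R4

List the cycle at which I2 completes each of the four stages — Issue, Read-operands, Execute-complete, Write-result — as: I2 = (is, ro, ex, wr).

1) issue 1, read 2, done 3, write 4
2) issue 5, read 6, done 7, write 8  <struct: IntU busy until I1 writes@4>
3) issue 9, read 10, done 11, write 12  <struct: IntU busy until I2 writes@8>
4) issue 13, read 14, done 21, write 22  <WAW R2: wait I3 write@12>
5) issue 14, read 15, done 17, write 18

I2 = (5, 6, 7, 8)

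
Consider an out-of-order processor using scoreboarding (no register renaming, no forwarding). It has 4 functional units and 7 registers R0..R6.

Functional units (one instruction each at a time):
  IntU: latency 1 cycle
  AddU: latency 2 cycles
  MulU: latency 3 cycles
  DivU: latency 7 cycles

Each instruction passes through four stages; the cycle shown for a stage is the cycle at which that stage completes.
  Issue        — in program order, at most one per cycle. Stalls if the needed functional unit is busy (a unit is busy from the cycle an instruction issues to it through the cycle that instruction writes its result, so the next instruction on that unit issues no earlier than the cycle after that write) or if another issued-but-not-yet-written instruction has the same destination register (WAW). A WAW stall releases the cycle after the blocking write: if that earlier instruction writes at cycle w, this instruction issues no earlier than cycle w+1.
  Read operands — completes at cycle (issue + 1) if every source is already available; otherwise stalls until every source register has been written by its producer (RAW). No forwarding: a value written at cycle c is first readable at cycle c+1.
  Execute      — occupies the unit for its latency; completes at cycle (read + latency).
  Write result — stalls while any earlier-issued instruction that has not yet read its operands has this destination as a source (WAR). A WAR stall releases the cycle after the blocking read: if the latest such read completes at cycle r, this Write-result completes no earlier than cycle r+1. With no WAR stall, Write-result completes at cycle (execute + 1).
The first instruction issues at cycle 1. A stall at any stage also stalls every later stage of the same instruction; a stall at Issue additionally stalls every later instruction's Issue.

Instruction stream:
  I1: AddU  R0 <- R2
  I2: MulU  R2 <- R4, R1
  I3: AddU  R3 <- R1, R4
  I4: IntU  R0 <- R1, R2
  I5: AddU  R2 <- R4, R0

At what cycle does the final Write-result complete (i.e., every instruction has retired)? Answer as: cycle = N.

[I1] 1/2/4/5
[I2] 2/3/6/7
[I3] 6/7/9/10  (struct: AddU busy until I1 writes@5)
[I4] 7/8/9/10
[I5] 11/12/14/15  (struct: AddU busy until I3 writes@10)

cycle = 15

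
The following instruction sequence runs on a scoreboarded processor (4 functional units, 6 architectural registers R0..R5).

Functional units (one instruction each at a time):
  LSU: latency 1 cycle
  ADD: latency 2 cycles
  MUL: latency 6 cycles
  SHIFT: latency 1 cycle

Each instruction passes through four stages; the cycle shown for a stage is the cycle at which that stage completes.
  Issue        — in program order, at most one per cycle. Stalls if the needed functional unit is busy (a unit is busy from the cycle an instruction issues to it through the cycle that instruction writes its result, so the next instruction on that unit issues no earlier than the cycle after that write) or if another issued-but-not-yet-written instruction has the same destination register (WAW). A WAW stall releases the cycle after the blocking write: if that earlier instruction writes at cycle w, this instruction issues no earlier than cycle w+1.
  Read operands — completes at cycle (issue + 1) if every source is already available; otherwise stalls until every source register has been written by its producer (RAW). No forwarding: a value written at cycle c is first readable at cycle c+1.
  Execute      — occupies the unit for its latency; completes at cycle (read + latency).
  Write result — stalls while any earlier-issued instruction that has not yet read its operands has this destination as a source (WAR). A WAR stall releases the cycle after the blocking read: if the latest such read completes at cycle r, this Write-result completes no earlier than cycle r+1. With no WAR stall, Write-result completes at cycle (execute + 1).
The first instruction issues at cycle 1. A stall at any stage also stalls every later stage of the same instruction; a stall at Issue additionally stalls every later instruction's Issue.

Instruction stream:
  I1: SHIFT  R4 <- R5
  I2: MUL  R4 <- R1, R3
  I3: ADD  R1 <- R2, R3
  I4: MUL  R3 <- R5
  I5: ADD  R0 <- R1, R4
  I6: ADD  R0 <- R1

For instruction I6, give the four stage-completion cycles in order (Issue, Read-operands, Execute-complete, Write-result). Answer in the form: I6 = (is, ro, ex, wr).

I6 = (20, 21, 23, 24)

I1 -> (1, 2, 3, 4)
I2 -> (5, 6, 12, 13)  // WAW R4: wait I1 write@4
I3 -> (6, 7, 9, 10)
I4 -> (14, 15, 21, 22)  // struct: MUL busy until I2 writes@13
I5 -> (15, 16, 18, 19)
I6 -> (20, 21, 23, 24)  // struct: ADD busy until I5 writes@19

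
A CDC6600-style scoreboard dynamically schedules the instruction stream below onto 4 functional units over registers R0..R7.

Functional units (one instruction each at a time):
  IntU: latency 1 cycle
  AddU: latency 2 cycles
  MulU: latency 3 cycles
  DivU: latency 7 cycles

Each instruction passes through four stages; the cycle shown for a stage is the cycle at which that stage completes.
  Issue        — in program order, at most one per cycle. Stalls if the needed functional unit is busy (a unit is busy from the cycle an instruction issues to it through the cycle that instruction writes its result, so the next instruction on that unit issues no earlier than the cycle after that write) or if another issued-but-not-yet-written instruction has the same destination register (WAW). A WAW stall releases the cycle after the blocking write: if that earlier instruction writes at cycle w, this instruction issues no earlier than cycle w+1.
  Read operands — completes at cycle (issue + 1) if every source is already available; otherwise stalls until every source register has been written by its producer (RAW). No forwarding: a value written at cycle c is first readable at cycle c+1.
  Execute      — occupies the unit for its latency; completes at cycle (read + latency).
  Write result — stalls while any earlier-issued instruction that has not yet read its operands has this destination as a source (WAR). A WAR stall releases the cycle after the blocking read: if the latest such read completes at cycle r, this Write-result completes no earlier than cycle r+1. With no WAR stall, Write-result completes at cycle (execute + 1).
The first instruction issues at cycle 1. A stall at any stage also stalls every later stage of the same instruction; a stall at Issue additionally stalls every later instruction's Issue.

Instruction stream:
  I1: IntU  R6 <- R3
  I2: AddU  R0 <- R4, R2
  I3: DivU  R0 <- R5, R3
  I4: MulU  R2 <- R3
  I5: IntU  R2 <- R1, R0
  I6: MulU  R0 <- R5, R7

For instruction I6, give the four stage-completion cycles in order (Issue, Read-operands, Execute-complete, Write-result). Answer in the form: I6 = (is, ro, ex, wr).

I6 = (17, 18, 21, 22)

I1  is:1  ro:2  ex:3  wr:4
I2  is:2  ro:3  ex:5  wr:6
I3  is:7  ro:8  ex:15  wr:16  — WAW R0: wait I2 write@6
I4  is:8  ro:9  ex:12  wr:13
I5  is:14  ro:17  ex:18  wr:19  — WAW R2: wait I4 write@13, RAW R0: wait I3 write@16
I6  is:17  ro:18  ex:21  wr:22  — WAW R0: wait I3 write@16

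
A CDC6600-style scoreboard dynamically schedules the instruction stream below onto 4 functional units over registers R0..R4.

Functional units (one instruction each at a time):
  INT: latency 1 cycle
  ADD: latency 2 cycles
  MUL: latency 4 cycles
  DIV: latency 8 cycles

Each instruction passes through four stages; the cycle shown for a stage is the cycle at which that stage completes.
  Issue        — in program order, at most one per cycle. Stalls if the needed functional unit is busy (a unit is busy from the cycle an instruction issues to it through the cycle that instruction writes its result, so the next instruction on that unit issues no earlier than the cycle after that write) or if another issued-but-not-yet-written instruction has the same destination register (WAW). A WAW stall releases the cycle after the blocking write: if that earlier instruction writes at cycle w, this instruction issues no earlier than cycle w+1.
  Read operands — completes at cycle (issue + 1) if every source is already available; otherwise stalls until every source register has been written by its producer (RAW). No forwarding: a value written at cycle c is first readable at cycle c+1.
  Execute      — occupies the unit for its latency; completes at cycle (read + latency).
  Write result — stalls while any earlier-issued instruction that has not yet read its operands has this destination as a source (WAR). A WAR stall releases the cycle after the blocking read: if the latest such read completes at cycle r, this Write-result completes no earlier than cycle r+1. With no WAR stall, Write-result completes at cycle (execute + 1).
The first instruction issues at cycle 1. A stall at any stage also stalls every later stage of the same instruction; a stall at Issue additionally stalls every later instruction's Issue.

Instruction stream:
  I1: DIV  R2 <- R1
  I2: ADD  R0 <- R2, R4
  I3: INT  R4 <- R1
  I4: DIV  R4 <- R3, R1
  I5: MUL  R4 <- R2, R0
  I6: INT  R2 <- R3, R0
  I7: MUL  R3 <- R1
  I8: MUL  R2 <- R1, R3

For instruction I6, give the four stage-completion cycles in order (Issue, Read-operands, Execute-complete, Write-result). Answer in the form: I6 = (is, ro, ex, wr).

I1: IS=1 RO=2 EX=10 WR=11
I2: IS=2 RO=12 EX=14 WR=15  [RAW R2: wait I1 write@11]
I3: IS=3 RO=4 EX=5 WR=13  [WAR R4: wait I2 read@12]
I4: IS=14 RO=15 EX=23 WR=24  [WAW R4: wait I3 write@13]
I5: IS=25 RO=26 EX=30 WR=31  [WAW R4: wait I4 write@24]
I6: IS=26 RO=27 EX=28 WR=29
I7: IS=32 RO=33 EX=37 WR=38  [struct: MUL busy until I5 writes@31]
I8: IS=39 RO=40 EX=44 WR=45  [struct: MUL busy until I7 writes@38]

I6 = (26, 27, 28, 29)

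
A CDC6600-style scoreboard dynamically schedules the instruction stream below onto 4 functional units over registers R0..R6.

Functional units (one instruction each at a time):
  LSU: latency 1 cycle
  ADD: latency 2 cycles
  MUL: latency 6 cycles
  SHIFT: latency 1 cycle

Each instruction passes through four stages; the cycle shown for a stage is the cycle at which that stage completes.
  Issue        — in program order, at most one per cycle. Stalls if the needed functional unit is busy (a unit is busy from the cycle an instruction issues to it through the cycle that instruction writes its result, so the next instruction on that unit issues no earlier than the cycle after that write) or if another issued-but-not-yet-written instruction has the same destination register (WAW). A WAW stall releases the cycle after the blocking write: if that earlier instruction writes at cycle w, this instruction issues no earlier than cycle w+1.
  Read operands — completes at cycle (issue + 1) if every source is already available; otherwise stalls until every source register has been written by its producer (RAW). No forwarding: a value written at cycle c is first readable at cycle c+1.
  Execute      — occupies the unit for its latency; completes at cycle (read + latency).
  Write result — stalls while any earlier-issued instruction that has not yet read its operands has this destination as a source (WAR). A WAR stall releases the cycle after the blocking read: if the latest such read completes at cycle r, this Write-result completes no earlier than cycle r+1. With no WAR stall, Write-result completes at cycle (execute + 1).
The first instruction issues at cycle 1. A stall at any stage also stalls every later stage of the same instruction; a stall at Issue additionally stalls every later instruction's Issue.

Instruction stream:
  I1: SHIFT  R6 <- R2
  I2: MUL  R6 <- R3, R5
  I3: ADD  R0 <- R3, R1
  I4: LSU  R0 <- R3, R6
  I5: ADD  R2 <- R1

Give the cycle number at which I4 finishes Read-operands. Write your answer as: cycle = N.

[I1] 1/2/3/4
[I2] 5/6/12/13  (WAW R6: wait I1 write@4)
[I3] 6/7/9/10
[I4] 11/14/15/16  (WAW R0: wait I3 write@10; RAW R6: wait I2 write@13)
[I5] 12/13/15/16

cycle = 14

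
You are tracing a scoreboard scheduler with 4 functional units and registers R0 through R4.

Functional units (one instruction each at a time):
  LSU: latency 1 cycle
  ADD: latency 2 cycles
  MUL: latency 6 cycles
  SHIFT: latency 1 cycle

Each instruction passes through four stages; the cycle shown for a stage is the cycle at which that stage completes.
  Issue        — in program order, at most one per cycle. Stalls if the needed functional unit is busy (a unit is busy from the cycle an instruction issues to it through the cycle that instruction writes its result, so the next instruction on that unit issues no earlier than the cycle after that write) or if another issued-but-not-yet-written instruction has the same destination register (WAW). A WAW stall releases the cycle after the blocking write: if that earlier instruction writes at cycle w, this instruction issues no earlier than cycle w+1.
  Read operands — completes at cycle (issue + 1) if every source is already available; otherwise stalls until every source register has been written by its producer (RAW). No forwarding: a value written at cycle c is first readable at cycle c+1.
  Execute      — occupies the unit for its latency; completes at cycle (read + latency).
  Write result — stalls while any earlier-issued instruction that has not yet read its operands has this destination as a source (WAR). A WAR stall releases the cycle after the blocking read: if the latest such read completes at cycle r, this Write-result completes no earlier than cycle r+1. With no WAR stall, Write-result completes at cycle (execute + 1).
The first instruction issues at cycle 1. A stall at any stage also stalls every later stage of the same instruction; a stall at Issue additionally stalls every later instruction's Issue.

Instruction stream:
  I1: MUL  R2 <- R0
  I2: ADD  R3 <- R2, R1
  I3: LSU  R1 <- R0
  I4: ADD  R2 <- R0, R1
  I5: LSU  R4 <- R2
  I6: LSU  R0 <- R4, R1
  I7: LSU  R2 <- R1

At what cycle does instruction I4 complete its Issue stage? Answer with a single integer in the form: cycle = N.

cycle = 14

I1  is:1  ro:2  ex:8  wr:9
I2  is:2  ro:10  ex:12  wr:13  — RAW R2: wait I1 write@9
I3  is:3  ro:4  ex:5  wr:11  — WAR R1: wait I2 read@10
I4  is:14  ro:15  ex:17  wr:18  — struct: ADD busy until I2 writes@13
I5  is:15  ro:19  ex:20  wr:21  — RAW R2: wait I4 write@18
I6  is:22  ro:23  ex:24  wr:25  — struct: LSU busy until I5 writes@21
I7  is:26  ro:27  ex:28  wr:29  — struct: LSU busy until I6 writes@25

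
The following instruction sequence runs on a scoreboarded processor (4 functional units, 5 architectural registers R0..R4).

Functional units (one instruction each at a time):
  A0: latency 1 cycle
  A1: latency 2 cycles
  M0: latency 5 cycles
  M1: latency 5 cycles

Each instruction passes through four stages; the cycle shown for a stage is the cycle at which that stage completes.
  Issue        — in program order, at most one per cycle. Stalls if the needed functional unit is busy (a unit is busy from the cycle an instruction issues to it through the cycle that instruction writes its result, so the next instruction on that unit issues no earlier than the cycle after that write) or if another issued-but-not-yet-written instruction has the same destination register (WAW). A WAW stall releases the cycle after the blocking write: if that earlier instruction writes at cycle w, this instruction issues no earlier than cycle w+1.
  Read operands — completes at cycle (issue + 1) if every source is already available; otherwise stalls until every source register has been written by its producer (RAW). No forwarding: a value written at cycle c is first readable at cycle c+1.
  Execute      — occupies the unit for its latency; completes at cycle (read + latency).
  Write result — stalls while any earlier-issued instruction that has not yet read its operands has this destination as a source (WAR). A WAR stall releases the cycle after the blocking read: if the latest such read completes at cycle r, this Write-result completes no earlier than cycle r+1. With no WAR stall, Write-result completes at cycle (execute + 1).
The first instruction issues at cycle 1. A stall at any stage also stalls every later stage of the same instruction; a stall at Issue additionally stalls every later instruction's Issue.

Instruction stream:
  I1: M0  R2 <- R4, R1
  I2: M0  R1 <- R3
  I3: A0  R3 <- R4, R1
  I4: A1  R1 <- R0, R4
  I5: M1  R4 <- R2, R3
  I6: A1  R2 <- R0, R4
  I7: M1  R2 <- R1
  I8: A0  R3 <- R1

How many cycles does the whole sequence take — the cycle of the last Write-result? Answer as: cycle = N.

cycle = 38

[I1] 1/2/7/8
[I2] 9/10/15/16  (struct: M0 busy until I1 writes@8)
[I3] 10/17/18/19  (RAW R1: wait I2 write@16)
[I4] 17/18/20/21  (WAW R1: wait I2 write@16)
[I5] 18/20/25/26  (RAW R3: wait I3 write@19)
[I6] 22/27/29/30  (struct: A1 busy until I4 writes@21; RAW R4: wait I5 write@26)
[I7] 31/32/37/38  (WAW R2: wait I6 write@30)
[I8] 32/33/34/35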